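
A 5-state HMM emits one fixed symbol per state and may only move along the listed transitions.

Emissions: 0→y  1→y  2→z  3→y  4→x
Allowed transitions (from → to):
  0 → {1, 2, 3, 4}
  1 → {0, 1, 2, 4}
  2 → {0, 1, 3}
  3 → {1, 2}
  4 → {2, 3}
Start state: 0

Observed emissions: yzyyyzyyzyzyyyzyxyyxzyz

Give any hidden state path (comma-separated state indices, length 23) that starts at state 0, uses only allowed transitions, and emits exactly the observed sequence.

  t0 'y' -> {0,1,3}, take 0 (start)
  t1 'z' -> {2}, take 2 (0->2 ok)
  t2 'y' -> {0,1,3}, take 1 (2->1 ok)
  t3 'y' -> {0,1,3}, take 0 (1->0 ok)
  t4 'y' -> {0,1,3}, take 1 (0->1 ok)
  t5 'z' -> {2}, take 2 (1->2 ok)
  t6 'y' -> {0,1,3}, take 3 (2->3 ok)
  t7 'y' -> {0,1,3}, take 1 (3->1 ok)
  t8 'z' -> {2}, take 2 (1->2 ok)
  t9 'y' -> {0,1,3}, take 1 (2->1 ok)
  t10 'z' -> {2}, take 2 (1->2 ok)
  t11 'y' -> {0,1,3}, take 0 (2->0 ok)
  t12 'y' -> {0,1,3}, take 3 (0->3 ok)
  t13 'y' -> {0,1,3}, take 1 (3->1 ok)
  t14 'z' -> {2}, take 2 (1->2 ok)
  t15 'y' -> {0,1,3}, take 0 (2->0 ok)
  t16 'x' -> {4}, take 4 (0->4 ok)
  t17 'y' -> {0,1,3}, take 3 (4->3 ok)
  t18 'y' -> {0,1,3}, take 1 (3->1 ok)
  t19 'x' -> {4}, take 4 (1->4 ok)
  t20 'z' -> {2}, take 2 (4->2 ok)
  t21 'y' -> {0,1,3}, take 1 (2->1 ok)
  t22 'z' -> {2}, take 2 (1->2 ok)

0,2,1,0,1,2,3,1,2,1,2,0,3,1,2,0,4,3,1,4,2,1,2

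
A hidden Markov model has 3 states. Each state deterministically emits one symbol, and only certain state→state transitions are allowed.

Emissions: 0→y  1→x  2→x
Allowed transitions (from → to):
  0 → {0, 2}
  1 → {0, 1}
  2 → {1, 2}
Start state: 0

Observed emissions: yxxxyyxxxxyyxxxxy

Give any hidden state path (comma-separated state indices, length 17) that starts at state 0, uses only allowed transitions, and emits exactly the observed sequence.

  t0 'y' -> {0}, take 0 (start)
  t1 'x' -> {1,2}, take 2 (0->2 ok)
  t2 'x' -> {1,2}, take 2 (2->2 ok)
  t3 'x' -> {1,2}, take 1 (2->1 ok)
  t4 'y' -> {0}, take 0 (1->0 ok)
  t5 'y' -> {0}, take 0 (0->0 ok)
  t6 'x' -> {1,2}, take 2 (0->2 ok)
  t7 'x' -> {1,2}, take 2 (2->2 ok)
  t8 'x' -> {1,2}, take 1 (2->1 ok)
  t9 'x' -> {1,2}, take 1 (1->1 ok)
  t10 'y' -> {0}, take 0 (1->0 ok)
  t11 'y' -> {0}, take 0 (0->0 ok)
  t12 'x' -> {1,2}, take 2 (0->2 ok)
  t13 'x' -> {1,2}, take 2 (2->2 ok)
  t14 'x' -> {1,2}, take 2 (2->2 ok)
  t15 'x' -> {1,2}, take 1 (2->1 ok)
  t16 'y' -> {0}, take 0 (1->0 ok)

0,2,2,1,0,0,2,2,1,1,0,0,2,2,2,1,0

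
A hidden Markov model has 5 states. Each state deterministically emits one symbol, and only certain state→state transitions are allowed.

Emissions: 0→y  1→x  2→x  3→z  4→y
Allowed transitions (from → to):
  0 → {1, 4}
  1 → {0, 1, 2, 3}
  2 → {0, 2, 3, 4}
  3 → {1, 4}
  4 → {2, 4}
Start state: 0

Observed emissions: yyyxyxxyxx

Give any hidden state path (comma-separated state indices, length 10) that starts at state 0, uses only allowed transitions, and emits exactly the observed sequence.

0,4,4,2,0,1,2,0,1,2

  pos 0: y in {0,4}, choose 0; start
  pos 1: y in {0,4}, choose 4; 0->4 ok
  pos 2: y in {0,4}, choose 4; 4->4 ok
  pos 3: x in {1,2}, choose 2; 4->2 ok
  pos 4: y in {0,4}, choose 0; 2->0 ok
  pos 5: x in {1,2}, choose 1; 0->1 ok
  pos 6: x in {1,2}, choose 2; 1->2 ok
  pos 7: y in {0,4}, choose 0; 2->0 ok
  pos 8: x in {1,2}, choose 1; 0->1 ok
  pos 9: x in {1,2}, choose 2; 1->2 ok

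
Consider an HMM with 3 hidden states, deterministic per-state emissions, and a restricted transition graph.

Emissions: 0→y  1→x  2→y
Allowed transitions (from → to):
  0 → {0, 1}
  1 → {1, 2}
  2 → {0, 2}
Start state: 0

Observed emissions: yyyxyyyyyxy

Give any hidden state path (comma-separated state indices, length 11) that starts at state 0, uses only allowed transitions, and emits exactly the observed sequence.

0,0,0,1,2,2,2,2,0,1,2

  t0 'y' -> {0,2}, take 0 (start)
  t1 'y' -> {0,2}, take 0 (0->0 ok)
  t2 'y' -> {0,2}, take 0 (0->0 ok)
  t3 'x' -> {1}, take 1 (0->1 ok)
  t4 'y' -> {0,2}, take 2 (1->2 ok)
  t5 'y' -> {0,2}, take 2 (2->2 ok)
  t6 'y' -> {0,2}, take 2 (2->2 ok)
  t7 'y' -> {0,2}, take 2 (2->2 ok)
  t8 'y' -> {0,2}, take 0 (2->0 ok)
  t9 'x' -> {1}, take 1 (0->1 ok)
  t10 'y' -> {0,2}, take 2 (1->2 ok)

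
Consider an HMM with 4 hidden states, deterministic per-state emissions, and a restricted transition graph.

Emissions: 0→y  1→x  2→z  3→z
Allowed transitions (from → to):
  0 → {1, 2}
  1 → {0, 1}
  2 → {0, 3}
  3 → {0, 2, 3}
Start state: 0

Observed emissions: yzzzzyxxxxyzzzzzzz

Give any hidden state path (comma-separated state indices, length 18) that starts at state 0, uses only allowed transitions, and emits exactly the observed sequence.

  0: obs=y cand={0} pick 0 [start]
  1: obs=z cand={2,3} pick 2 [0->2 ok]
  2: obs=z cand={2,3} pick 3 [2->3 ok]
  3: obs=z cand={2,3} pick 3 [3->3 ok]
  4: obs=z cand={2,3} pick 3 [3->3 ok]
  5: obs=y cand={0} pick 0 [3->0 ok]
  6: obs=x cand={1} pick 1 [0->1 ok]
  7: obs=x cand={1} pick 1 [1->1 ok]
  8: obs=x cand={1} pick 1 [1->1 ok]
  9: obs=x cand={1} pick 1 [1->1 ok]
  10: obs=y cand={0} pick 0 [1->0 ok]
  11: obs=z cand={2,3} pick 2 [0->2 ok]
  12: obs=z cand={2,3} pick 3 [2->3 ok]
  13: obs=z cand={2,3} pick 2 [3->2 ok]
  14: obs=z cand={2,3} pick 3 [2->3 ok]
  15: obs=z cand={2,3} pick 3 [3->3 ok]
  16: obs=z cand={2,3} pick 3 [3->3 ok]
  17: obs=z cand={2,3} pick 2 [3->2 ok]

0,2,3,3,3,0,1,1,1,1,0,2,3,2,3,3,3,2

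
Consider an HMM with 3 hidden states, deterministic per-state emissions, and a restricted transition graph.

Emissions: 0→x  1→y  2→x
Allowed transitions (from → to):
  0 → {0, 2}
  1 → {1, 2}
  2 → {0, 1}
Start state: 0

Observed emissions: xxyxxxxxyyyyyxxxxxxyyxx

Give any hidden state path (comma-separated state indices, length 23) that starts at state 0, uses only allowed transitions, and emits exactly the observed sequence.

0,2,1,2,0,2,0,2,1,1,1,1,1,2,0,0,0,0,2,1,1,2,0

  t0 'x' -> {0,2}, take 0 (start)
  t1 'x' -> {0,2}, take 2 (0->2 ok)
  t2 'y' -> {1}, take 1 (2->1 ok)
  t3 'x' -> {0,2}, take 2 (1->2 ok)
  t4 'x' -> {0,2}, take 0 (2->0 ok)
  t5 'x' -> {0,2}, take 2 (0->2 ok)
  t6 'x' -> {0,2}, take 0 (2->0 ok)
  t7 'x' -> {0,2}, take 2 (0->2 ok)
  t8 'y' -> {1}, take 1 (2->1 ok)
  t9 'y' -> {1}, take 1 (1->1 ok)
  t10 'y' -> {1}, take 1 (1->1 ok)
  t11 'y' -> {1}, take 1 (1->1 ok)
  t12 'y' -> {1}, take 1 (1->1 ok)
  t13 'x' -> {0,2}, take 2 (1->2 ok)
  t14 'x' -> {0,2}, take 0 (2->0 ok)
  t15 'x' -> {0,2}, take 0 (0->0 ok)
  t16 'x' -> {0,2}, take 0 (0->0 ok)
  t17 'x' -> {0,2}, take 0 (0->0 ok)
  t18 'x' -> {0,2}, take 2 (0->2 ok)
  t19 'y' -> {1}, take 1 (2->1 ok)
  t20 'y' -> {1}, take 1 (1->1 ok)
  t21 'x' -> {0,2}, take 2 (1->2 ok)
  t22 'x' -> {0,2}, take 0 (2->0 ok)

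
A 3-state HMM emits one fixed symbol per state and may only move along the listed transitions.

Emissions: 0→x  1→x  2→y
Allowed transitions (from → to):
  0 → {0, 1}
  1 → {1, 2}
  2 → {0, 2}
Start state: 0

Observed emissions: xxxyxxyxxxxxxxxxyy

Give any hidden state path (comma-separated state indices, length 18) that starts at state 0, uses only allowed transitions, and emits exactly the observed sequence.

  t0 'x' -> {0,1}, take 0 (start)
  t1 'x' -> {0,1}, take 1 (0->1 ok)
  t2 'x' -> {0,1}, take 1 (1->1 ok)
  t3 'y' -> {2}, take 2 (1->2 ok)
  t4 'x' -> {0,1}, take 0 (2->0 ok)
  t5 'x' -> {0,1}, take 1 (0->1 ok)
  t6 'y' -> {2}, take 2 (1->2 ok)
  t7 'x' -> {0,1}, take 0 (2->0 ok)
  t8 'x' -> {0,1}, take 0 (0->0 ok)
  t9 'x' -> {0,1}, take 0 (0->0 ok)
  t10 'x' -> {0,1}, take 0 (0->0 ok)
  t11 'x' -> {0,1}, take 0 (0->0 ok)
  t12 'x' -> {0,1}, take 0 (0->0 ok)
  t13 'x' -> {0,1}, take 0 (0->0 ok)
  t14 'x' -> {0,1}, take 1 (0->1 ok)
  t15 'x' -> {0,1}, take 1 (1->1 ok)
  t16 'y' -> {2}, take 2 (1->2 ok)
  t17 'y' -> {2}, take 2 (2->2 ok)

0,1,1,2,0,1,2,0,0,0,0,0,0,0,1,1,2,2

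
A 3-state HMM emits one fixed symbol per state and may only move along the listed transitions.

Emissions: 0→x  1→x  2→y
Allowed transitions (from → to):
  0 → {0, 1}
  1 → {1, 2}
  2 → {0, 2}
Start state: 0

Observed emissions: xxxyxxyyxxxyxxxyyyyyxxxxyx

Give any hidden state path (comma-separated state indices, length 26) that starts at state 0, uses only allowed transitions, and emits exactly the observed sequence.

0,0,1,2,0,1,2,2,0,1,1,2,0,0,1,2,2,2,2,2,0,0,0,1,2,0

  pos 0: x in {0,1}, choose 0; start
  pos 1: x in {0,1}, choose 0; 0->0 ok
  pos 2: x in {0,1}, choose 1; 0->1 ok
  pos 3: y in {2}, choose 2; 1->2 ok
  pos 4: x in {0,1}, choose 0; 2->0 ok
  pos 5: x in {0,1}, choose 1; 0->1 ok
  pos 6: y in {2}, choose 2; 1->2 ok
  pos 7: y in {2}, choose 2; 2->2 ok
  pos 8: x in {0,1}, choose 0; 2->0 ok
  pos 9: x in {0,1}, choose 1; 0->1 ok
  pos 10: x in {0,1}, choose 1; 1->1 ok
  pos 11: y in {2}, choose 2; 1->2 ok
  pos 12: x in {0,1}, choose 0; 2->0 ok
  pos 13: x in {0,1}, choose 0; 0->0 ok
  pos 14: x in {0,1}, choose 1; 0->1 ok
  pos 15: y in {2}, choose 2; 1->2 ok
  pos 16: y in {2}, choose 2; 2->2 ok
  pos 17: y in {2}, choose 2; 2->2 ok
  pos 18: y in {2}, choose 2; 2->2 ok
  pos 19: y in {2}, choose 2; 2->2 ok
  pos 20: x in {0,1}, choose 0; 2->0 ok
  pos 21: x in {0,1}, choose 0; 0->0 ok
  pos 22: x in {0,1}, choose 0; 0->0 ok
  pos 23: x in {0,1}, choose 1; 0->1 ok
  pos 24: y in {2}, choose 2; 1->2 ok
  pos 25: x in {0,1}, choose 0; 2->0 ok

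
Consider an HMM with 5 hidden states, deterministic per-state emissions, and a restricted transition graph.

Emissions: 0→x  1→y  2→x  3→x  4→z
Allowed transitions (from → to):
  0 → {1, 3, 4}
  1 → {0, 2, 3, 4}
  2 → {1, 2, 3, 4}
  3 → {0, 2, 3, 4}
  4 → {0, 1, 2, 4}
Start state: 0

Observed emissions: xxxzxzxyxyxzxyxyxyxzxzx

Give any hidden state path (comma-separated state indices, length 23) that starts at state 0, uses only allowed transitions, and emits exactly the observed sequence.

0,3,2,4,2,4,2,1,2,1,2,4,0,1,0,1,0,1,2,4,0,4,2

  pos 0: x in {0,2,3}, choose 0; start
  pos 1: x in {0,2,3}, choose 3; 0->3 ok
  pos 2: x in {0,2,3}, choose 2; 3->2 ok
  pos 3: z in {4}, choose 4; 2->4 ok
  pos 4: x in {0,2,3}, choose 2; 4->2 ok
  pos 5: z in {4}, choose 4; 2->4 ok
  pos 6: x in {0,2,3}, choose 2; 4->2 ok
  pos 7: y in {1}, choose 1; 2->1 ok
  pos 8: x in {0,2,3}, choose 2; 1->2 ok
  pos 9: y in {1}, choose 1; 2->1 ok
  pos 10: x in {0,2,3}, choose 2; 1->2 ok
  pos 11: z in {4}, choose 4; 2->4 ok
  pos 12: x in {0,2,3}, choose 0; 4->0 ok
  pos 13: y in {1}, choose 1; 0->1 ok
  pos 14: x in {0,2,3}, choose 0; 1->0 ok
  pos 15: y in {1}, choose 1; 0->1 ok
  pos 16: x in {0,2,3}, choose 0; 1->0 ok
  pos 17: y in {1}, choose 1; 0->1 ok
  pos 18: x in {0,2,3}, choose 2; 1->2 ok
  pos 19: z in {4}, choose 4; 2->4 ok
  pos 20: x in {0,2,3}, choose 0; 4->0 ok
  pos 21: z in {4}, choose 4; 0->4 ok
  pos 22: x in {0,2,3}, choose 2; 4->2 ok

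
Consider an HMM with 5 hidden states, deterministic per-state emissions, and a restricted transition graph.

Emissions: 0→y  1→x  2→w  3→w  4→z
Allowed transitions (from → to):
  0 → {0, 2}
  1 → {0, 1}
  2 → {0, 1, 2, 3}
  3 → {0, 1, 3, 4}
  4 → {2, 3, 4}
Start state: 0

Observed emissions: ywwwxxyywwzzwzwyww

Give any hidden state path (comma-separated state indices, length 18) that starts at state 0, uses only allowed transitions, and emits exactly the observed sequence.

  [0] y  {0}  => 0  start
  [1] w  {2,3}  => 2  0->2 ok
  [2] w  {2,3}  => 2  2->2 ok
  [3] w  {2,3}  => 2  2->2 ok
  [4] x  {1}  => 1  2->1 ok
  [5] x  {1}  => 1  1->1 ok
  [6] y  {0}  => 0  1->0 ok
  [7] y  {0}  => 0  0->0 ok
  [8] w  {2,3}  => 2  0->2 ok
  [9] w  {2,3}  => 3  2->3 ok
  [10] z  {4}  => 4  3->4 ok
  [11] z  {4}  => 4  4->4 ok
  [12] w  {2,3}  => 3  4->3 ok
  [13] z  {4}  => 4  3->4 ok
  [14] w  {2,3}  => 2  4->2 ok
  [15] y  {0}  => 0  2->0 ok
  [16] w  {2,3}  => 2  0->2 ok
  [17] w  {2,3}  => 2  2->2 ok

0,2,2,2,1,1,0,0,2,3,4,4,3,4,2,0,2,2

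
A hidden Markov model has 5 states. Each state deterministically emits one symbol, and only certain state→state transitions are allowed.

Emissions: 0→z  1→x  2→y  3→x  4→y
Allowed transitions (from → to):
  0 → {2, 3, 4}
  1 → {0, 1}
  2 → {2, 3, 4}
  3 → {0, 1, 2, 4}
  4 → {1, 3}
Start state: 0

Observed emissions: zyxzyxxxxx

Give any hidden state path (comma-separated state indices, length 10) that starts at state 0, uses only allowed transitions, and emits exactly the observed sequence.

0,4,1,0,2,3,1,1,1,1

  0: obs=z cand={0} pick 0 [start]
  1: obs=y cand={2,4} pick 4 [0->4 ok]
  2: obs=x cand={1,3} pick 1 [4->1 ok]
  3: obs=z cand={0} pick 0 [1->0 ok]
  4: obs=y cand={2,4} pick 2 [0->2 ok]
  5: obs=x cand={1,3} pick 3 [2->3 ok]
  6: obs=x cand={1,3} pick 1 [3->1 ok]
  7: obs=x cand={1,3} pick 1 [1->1 ok]
  8: obs=x cand={1,3} pick 1 [1->1 ok]
  9: obs=x cand={1,3} pick 1 [1->1 ok]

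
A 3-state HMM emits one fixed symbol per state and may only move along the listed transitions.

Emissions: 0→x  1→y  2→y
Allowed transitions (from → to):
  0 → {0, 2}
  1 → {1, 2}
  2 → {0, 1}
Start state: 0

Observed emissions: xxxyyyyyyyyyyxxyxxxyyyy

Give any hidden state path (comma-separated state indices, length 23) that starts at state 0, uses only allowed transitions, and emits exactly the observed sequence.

0,0,0,2,1,2,1,1,2,1,2,1,2,0,0,2,0,0,0,2,1,1,2

  [0] x  {0}  => 0  start
  [1] x  {0}  => 0  0->0 ok
  [2] x  {0}  => 0  0->0 ok
  [3] y  {1,2}  => 2  0->2 ok
  [4] y  {1,2}  => 1  2->1 ok
  [5] y  {1,2}  => 2  1->2 ok
  [6] y  {1,2}  => 1  2->1 ok
  [7] y  {1,2}  => 1  1->1 ok
  [8] y  {1,2}  => 2  1->2 ok
  [9] y  {1,2}  => 1  2->1 ok
  [10] y  {1,2}  => 2  1->2 ok
  [11] y  {1,2}  => 1  2->1 ok
  [12] y  {1,2}  => 2  1->2 ok
  [13] x  {0}  => 0  2->0 ok
  [14] x  {0}  => 0  0->0 ok
  [15] y  {1,2}  => 2  0->2 ok
  [16] x  {0}  => 0  2->0 ok
  [17] x  {0}  => 0  0->0 ok
  [18] x  {0}  => 0  0->0 ok
  [19] y  {1,2}  => 2  0->2 ok
  [20] y  {1,2}  => 1  2->1 ok
  [21] y  {1,2}  => 1  1->1 ok
  [22] y  {1,2}  => 2  1->2 ok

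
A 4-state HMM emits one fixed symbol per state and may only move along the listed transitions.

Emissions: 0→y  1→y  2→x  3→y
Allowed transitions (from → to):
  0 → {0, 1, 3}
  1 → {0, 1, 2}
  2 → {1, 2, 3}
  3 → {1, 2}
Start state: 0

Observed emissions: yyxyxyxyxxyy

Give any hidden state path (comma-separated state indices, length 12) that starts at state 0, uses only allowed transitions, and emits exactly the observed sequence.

0,3,2,3,2,3,2,1,2,2,3,1

  [0] y  {0,1,3}  => 0  start
  [1] y  {0,1,3}  => 3  0->3 ok
  [2] x  {2}  => 2  3->2 ok
  [3] y  {0,1,3}  => 3  2->3 ok
  [4] x  {2}  => 2  3->2 ok
  [5] y  {0,1,3}  => 3  2->3 ok
  [6] x  {2}  => 2  3->2 ok
  [7] y  {0,1,3}  => 1  2->1 ok
  [8] x  {2}  => 2  1->2 ok
  [9] x  {2}  => 2  2->2 ok
  [10] y  {0,1,3}  => 3  2->3 ok
  [11] y  {0,1,3}  => 1  3->1 ok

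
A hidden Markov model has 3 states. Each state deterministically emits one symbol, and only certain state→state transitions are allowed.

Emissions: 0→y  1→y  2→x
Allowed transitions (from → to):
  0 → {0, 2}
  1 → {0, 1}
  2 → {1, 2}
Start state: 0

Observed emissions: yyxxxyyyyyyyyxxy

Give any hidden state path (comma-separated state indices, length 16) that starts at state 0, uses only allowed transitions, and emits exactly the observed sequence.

  t0 'y' -> {0,1}, take 0 (start)
  t1 'y' -> {0,1}, take 0 (0->0 ok)
  t2 'x' -> {2}, take 2 (0->2 ok)
  t3 'x' -> {2}, take 2 (2->2 ok)
  t4 'x' -> {2}, take 2 (2->2 ok)
  t5 'y' -> {0,1}, take 1 (2->1 ok)
  t6 'y' -> {0,1}, take 1 (1->1 ok)
  t7 'y' -> {0,1}, take 1 (1->1 ok)
  t8 'y' -> {0,1}, take 1 (1->1 ok)
  t9 'y' -> {0,1}, take 1 (1->1 ok)
  t10 'y' -> {0,1}, take 1 (1->1 ok)
  t11 'y' -> {0,1}, take 0 (1->0 ok)
  t12 'y' -> {0,1}, take 0 (0->0 ok)
  t13 'x' -> {2}, take 2 (0->2 ok)
  t14 'x' -> {2}, take 2 (2->2 ok)
  t15 'y' -> {0,1}, take 1 (2->1 ok)

0,0,2,2,2,1,1,1,1,1,1,0,0,2,2,1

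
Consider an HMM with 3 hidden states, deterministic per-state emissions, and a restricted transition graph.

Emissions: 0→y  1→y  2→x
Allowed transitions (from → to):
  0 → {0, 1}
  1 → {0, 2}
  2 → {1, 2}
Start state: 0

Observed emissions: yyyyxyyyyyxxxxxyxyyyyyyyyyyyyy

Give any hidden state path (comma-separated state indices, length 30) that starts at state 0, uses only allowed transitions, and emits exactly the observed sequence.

  [0] y  {0,1}  => 0  start
  [1] y  {0,1}  => 0  0->0 ok
  [2] y  {0,1}  => 0  0->0 ok
  [3] y  {0,1}  => 1  0->1 ok
  [4] x  {2}  => 2  1->2 ok
  [5] y  {0,1}  => 1  2->1 ok
  [6] y  {0,1}  => 0  1->0 ok
  [7] y  {0,1}  => 0  0->0 ok
  [8] y  {0,1}  => 0  0->0 ok
  [9] y  {0,1}  => 1  0->1 ok
  [10] x  {2}  => 2  1->2 ok
  [11] x  {2}  => 2  2->2 ok
  [12] x  {2}  => 2  2->2 ok
  [13] x  {2}  => 2  2->2 ok
  [14] x  {2}  => 2  2->2 ok
  [15] y  {0,1}  => 1  2->1 ok
  [16] x  {2}  => 2  1->2 ok
  [17] y  {0,1}  => 1  2->1 ok
  [18] y  {0,1}  => 0  1->0 ok
  [19] y  {0,1}  => 0  0->0 ok
  [20] y  {0,1}  => 1  0->1 ok
  [21] y  {0,1}  => 0  1->0 ok
  [22] y  {0,1}  => 1  0->1 ok
  [23] y  {0,1}  => 0  1->0 ok
  [24] y  {0,1}  => 1  0->1 ok
  [25] y  {0,1}  => 0  1->0 ok
  [26] y  {0,1}  => 1  0->1 ok
  [27] y  {0,1}  => 0  1->0 ok
  [28] y  {0,1}  => 0  0->0 ok
  [29] y  {0,1}  => 1  0->1 ok

0,0,0,1,2,1,0,0,0,1,2,2,2,2,2,1,2,1,0,0,1,0,1,0,1,0,1,0,0,1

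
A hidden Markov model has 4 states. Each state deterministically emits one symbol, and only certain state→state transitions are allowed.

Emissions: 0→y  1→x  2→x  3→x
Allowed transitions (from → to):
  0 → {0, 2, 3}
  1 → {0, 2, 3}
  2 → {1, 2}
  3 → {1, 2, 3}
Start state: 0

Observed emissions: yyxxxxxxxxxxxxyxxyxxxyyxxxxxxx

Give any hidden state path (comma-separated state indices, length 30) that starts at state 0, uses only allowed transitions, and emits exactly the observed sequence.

  t0 'y' -> {0}, take 0 (start)
  t1 'y' -> {0}, take 0 (0->0 ok)
  t2 'x' -> {1,2,3}, take 3 (0->3 ok)
  t3 'x' -> {1,2,3}, take 3 (3->3 ok)
  t4 'x' -> {1,2,3}, take 3 (3->3 ok)
  t5 'x' -> {1,2,3}, take 3 (3->3 ok)
  t6 'x' -> {1,2,3}, take 3 (3->3 ok)
  t7 'x' -> {1,2,3}, take 2 (3->2 ok)
  t8 'x' -> {1,2,3}, take 1 (2->1 ok)
  t9 'x' -> {1,2,3}, take 3 (1->3 ok)
  t10 'x' -> {1,2,3}, take 3 (3->3 ok)
  t11 'x' -> {1,2,3}, take 2 (3->2 ok)
  t12 'x' -> {1,2,3}, take 2 (2->2 ok)
  t13 'x' -> {1,2,3}, take 1 (2->1 ok)
  t14 'y' -> {0}, take 0 (1->0 ok)
  t15 'x' -> {1,2,3}, take 2 (0->2 ok)
  t16 'x' -> {1,2,3}, take 1 (2->1 ok)
  t17 'y' -> {0}, take 0 (1->0 ok)
  t18 'x' -> {1,2,3}, take 3 (0->3 ok)
  t19 'x' -> {1,2,3}, take 2 (3->2 ok)
  t20 'x' -> {1,2,3}, take 1 (2->1 ok)
  t21 'y' -> {0}, take 0 (1->0 ok)
  t22 'y' -> {0}, take 0 (0->0 ok)
  t23 'x' -> {1,2,3}, take 2 (0->2 ok)
  t24 'x' -> {1,2,3}, take 1 (2->1 ok)
  t25 'x' -> {1,2,3}, take 2 (1->2 ok)
  t26 'x' -> {1,2,3}, take 1 (2->1 ok)
  t27 'x' -> {1,2,3}, take 3 (1->3 ok)
  t28 'x' -> {1,2,3}, take 2 (3->2 ok)
  t29 'x' -> {1,2,3}, take 1 (2->1 ok)

0,0,3,3,3,3,3,2,1,3,3,2,2,1,0,2,1,0,3,2,1,0,0,2,1,2,1,3,2,1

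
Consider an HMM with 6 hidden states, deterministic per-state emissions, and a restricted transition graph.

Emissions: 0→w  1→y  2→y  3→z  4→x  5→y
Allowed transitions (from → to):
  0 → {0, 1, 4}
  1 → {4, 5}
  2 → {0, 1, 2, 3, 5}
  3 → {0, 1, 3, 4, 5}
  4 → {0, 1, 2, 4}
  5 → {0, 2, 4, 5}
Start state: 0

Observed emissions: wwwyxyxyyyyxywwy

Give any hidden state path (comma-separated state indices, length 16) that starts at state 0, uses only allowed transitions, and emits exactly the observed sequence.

0,0,0,1,4,1,4,1,5,2,1,4,2,0,0,1

  0: obs=w cand={0} pick 0 [start]
  1: obs=w cand={0} pick 0 [0->0 ok]
  2: obs=w cand={0} pick 0 [0->0 ok]
  3: obs=y cand={1,2,5} pick 1 [0->1 ok]
  4: obs=x cand={4} pick 4 [1->4 ok]
  5: obs=y cand={1,2,5} pick 1 [4->1 ok]
  6: obs=x cand={4} pick 4 [1->4 ok]
  7: obs=y cand={1,2,5} pick 1 [4->1 ok]
  8: obs=y cand={1,2,5} pick 5 [1->5 ok]
  9: obs=y cand={1,2,5} pick 2 [5->2 ok]
  10: obs=y cand={1,2,5} pick 1 [2->1 ok]
  11: obs=x cand={4} pick 4 [1->4 ok]
  12: obs=y cand={1,2,5} pick 2 [4->2 ok]
  13: obs=w cand={0} pick 0 [2->0 ok]
  14: obs=w cand={0} pick 0 [0->0 ok]
  15: obs=y cand={1,2,5} pick 1 [0->1 ok]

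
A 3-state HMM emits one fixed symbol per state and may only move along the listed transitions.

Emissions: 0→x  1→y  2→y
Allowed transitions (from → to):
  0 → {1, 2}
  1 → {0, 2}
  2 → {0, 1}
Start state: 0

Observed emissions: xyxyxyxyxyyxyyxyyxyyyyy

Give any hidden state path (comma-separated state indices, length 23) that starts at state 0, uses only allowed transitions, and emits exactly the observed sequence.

  t0 'x' -> {0}, take 0 (start)
  t1 'y' -> {1,2}, take 2 (0->2 ok)
  t2 'x' -> {0}, take 0 (2->0 ok)
  t3 'y' -> {1,2}, take 1 (0->1 ok)
  t4 'x' -> {0}, take 0 (1->0 ok)
  t5 'y' -> {1,2}, take 2 (0->2 ok)
  t6 'x' -> {0}, take 0 (2->0 ok)
  t7 'y' -> {1,2}, take 1 (0->1 ok)
  t8 'x' -> {0}, take 0 (1->0 ok)
  t9 'y' -> {1,2}, take 1 (0->1 ok)
  t10 'y' -> {1,2}, take 2 (1->2 ok)
  t11 'x' -> {0}, take 0 (2->0 ok)
  t12 'y' -> {1,2}, take 1 (0->1 ok)
  t13 'y' -> {1,2}, take 2 (1->2 ok)
  t14 'x' -> {0}, take 0 (2->0 ok)
  t15 'y' -> {1,2}, take 2 (0->2 ok)
  t16 'y' -> {1,2}, take 1 (2->1 ok)
  t17 'x' -> {0}, take 0 (1->0 ok)
  t18 'y' -> {1,2}, take 1 (0->1 ok)
  t19 'y' -> {1,2}, take 2 (1->2 ok)
  t20 'y' -> {1,2}, take 1 (2->1 ok)
  t21 'y' -> {1,2}, take 2 (1->2 ok)
  t22 'y' -> {1,2}, take 1 (2->1 ok)

0,2,0,1,0,2,0,1,0,1,2,0,1,2,0,2,1,0,1,2,1,2,1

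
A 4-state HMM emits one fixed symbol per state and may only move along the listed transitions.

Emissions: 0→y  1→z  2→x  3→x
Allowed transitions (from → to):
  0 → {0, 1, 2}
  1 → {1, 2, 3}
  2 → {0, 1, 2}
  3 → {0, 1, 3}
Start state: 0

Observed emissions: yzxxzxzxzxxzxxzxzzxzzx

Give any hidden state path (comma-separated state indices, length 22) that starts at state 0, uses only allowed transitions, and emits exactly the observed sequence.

0,1,2,2,1,3,1,3,1,3,3,1,3,3,1,2,1,1,2,1,1,2

  [0] y  {0}  => 0  start
  [1] z  {1}  => 1  0->1 ok
  [2] x  {2,3}  => 2  1->2 ok
  [3] x  {2,3}  => 2  2->2 ok
  [4] z  {1}  => 1  2->1 ok
  [5] x  {2,3}  => 3  1->3 ok
  [6] z  {1}  => 1  3->1 ok
  [7] x  {2,3}  => 3  1->3 ok
  [8] z  {1}  => 1  3->1 ok
  [9] x  {2,3}  => 3  1->3 ok
  [10] x  {2,3}  => 3  3->3 ok
  [11] z  {1}  => 1  3->1 ok
  [12] x  {2,3}  => 3  1->3 ok
  [13] x  {2,3}  => 3  3->3 ok
  [14] z  {1}  => 1  3->1 ok
  [15] x  {2,3}  => 2  1->2 ok
  [16] z  {1}  => 1  2->1 ok
  [17] z  {1}  => 1  1->1 ok
  [18] x  {2,3}  => 2  1->2 ok
  [19] z  {1}  => 1  2->1 ok
  [20] z  {1}  => 1  1->1 ok
  [21] x  {2,3}  => 2  1->2 ok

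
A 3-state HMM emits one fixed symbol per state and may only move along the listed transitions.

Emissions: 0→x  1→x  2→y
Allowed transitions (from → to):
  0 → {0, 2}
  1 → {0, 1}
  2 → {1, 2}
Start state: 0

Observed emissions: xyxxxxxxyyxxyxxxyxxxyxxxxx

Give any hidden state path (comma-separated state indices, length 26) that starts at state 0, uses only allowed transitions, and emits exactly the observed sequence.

  t0 'x' -> {0,1}, take 0 (start)
  t1 'y' -> {2}, take 2 (0->2 ok)
  t2 'x' -> {0,1}, take 1 (2->1 ok)
  t3 'x' -> {0,1}, take 0 (1->0 ok)
  t4 'x' -> {0,1}, take 0 (0->0 ok)
  t5 'x' -> {0,1}, take 0 (0->0 ok)
  t6 'x' -> {0,1}, take 0 (0->0 ok)
  t7 'x' -> {0,1}, take 0 (0->0 ok)
  t8 'y' -> {2}, take 2 (0->2 ok)
  t9 'y' -> {2}, take 2 (2->2 ok)
  t10 'x' -> {0,1}, take 1 (2->1 ok)
  t11 'x' -> {0,1}, take 0 (1->0 ok)
  t12 'y' -> {2}, take 2 (0->2 ok)
  t13 'x' -> {0,1}, take 1 (2->1 ok)
  t14 'x' -> {0,1}, take 1 (1->1 ok)
  t15 'x' -> {0,1}, take 0 (1->0 ok)
  t16 'y' -> {2}, take 2 (0->2 ok)
  t17 'x' -> {0,1}, take 1 (2->1 ok)
  t18 'x' -> {0,1}, take 1 (1->1 ok)
  t19 'x' -> {0,1}, take 0 (1->0 ok)
  t20 'y' -> {2}, take 2 (0->2 ok)
  t21 'x' -> {0,1}, take 1 (2->1 ok)
  t22 'x' -> {0,1}, take 1 (1->1 ok)
  t23 'x' -> {0,1}, take 1 (1->1 ok)
  t24 'x' -> {0,1}, take 1 (1->1 ok)
  t25 'x' -> {0,1}, take 0 (1->0 ok)

0,2,1,0,0,0,0,0,2,2,1,0,2,1,1,0,2,1,1,0,2,1,1,1,1,0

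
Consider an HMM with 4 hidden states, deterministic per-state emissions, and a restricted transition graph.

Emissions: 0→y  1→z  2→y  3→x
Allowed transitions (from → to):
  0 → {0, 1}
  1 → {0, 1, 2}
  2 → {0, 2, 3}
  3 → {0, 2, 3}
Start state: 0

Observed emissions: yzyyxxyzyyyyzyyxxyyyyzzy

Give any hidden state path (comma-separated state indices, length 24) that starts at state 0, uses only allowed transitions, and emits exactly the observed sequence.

  t0 'y' -> {0,2}, take 0 (start)
  t1 'z' -> {1}, take 1 (0->1 ok)
  t2 'y' -> {0,2}, take 2 (1->2 ok)
  t3 'y' -> {0,2}, take 2 (2->2 ok)
  t4 'x' -> {3}, take 3 (2->3 ok)
  t5 'x' -> {3}, take 3 (3->3 ok)
  t6 'y' -> {0,2}, take 0 (3->0 ok)
  t7 'z' -> {1}, take 1 (0->1 ok)
  t8 'y' -> {0,2}, take 2 (1->2 ok)
  t9 'y' -> {0,2}, take 0 (2->0 ok)
  t10 'y' -> {0,2}, take 0 (0->0 ok)
  t11 'y' -> {0,2}, take 0 (0->0 ok)
  t12 'z' -> {1}, take 1 (0->1 ok)
  t13 'y' -> {0,2}, take 2 (1->2 ok)
  t14 'y' -> {0,2}, take 2 (2->2 ok)
  t15 'x' -> {3}, take 3 (2->3 ok)
  t16 'x' -> {3}, take 3 (3->3 ok)
  t17 'y' -> {0,2}, take 2 (3->2 ok)
  t18 'y' -> {0,2}, take 2 (2->2 ok)
  t19 'y' -> {0,2}, take 2 (2->2 ok)
  t20 'y' -> {0,2}, take 0 (2->0 ok)
  t21 'z' -> {1}, take 1 (0->1 ok)
  t22 'z' -> {1}, take 1 (1->1 ok)
  t23 'y' -> {0,2}, take 0 (1->0 ok)

0,1,2,2,3,3,0,1,2,0,0,0,1,2,2,3,3,2,2,2,0,1,1,0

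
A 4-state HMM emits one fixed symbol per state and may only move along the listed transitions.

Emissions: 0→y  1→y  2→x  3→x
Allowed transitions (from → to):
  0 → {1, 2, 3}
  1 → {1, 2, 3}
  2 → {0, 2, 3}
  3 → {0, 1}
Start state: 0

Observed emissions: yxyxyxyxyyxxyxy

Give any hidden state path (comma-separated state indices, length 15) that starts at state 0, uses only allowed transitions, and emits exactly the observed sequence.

0,3,1,3,1,3,0,3,0,1,2,2,0,2,0

  0: obs=y cand={0,1} pick 0 [start]
  1: obs=x cand={2,3} pick 3 [0->3 ok]
  2: obs=y cand={0,1} pick 1 [3->1 ok]
  3: obs=x cand={2,3} pick 3 [1->3 ok]
  4: obs=y cand={0,1} pick 1 [3->1 ok]
  5: obs=x cand={2,3} pick 3 [1->3 ok]
  6: obs=y cand={0,1} pick 0 [3->0 ok]
  7: obs=x cand={2,3} pick 3 [0->3 ok]
  8: obs=y cand={0,1} pick 0 [3->0 ok]
  9: obs=y cand={0,1} pick 1 [0->1 ok]
  10: obs=x cand={2,3} pick 2 [1->2 ok]
  11: obs=x cand={2,3} pick 2 [2->2 ok]
  12: obs=y cand={0,1} pick 0 [2->0 ok]
  13: obs=x cand={2,3} pick 2 [0->2 ok]
  14: obs=y cand={0,1} pick 0 [2->0 ok]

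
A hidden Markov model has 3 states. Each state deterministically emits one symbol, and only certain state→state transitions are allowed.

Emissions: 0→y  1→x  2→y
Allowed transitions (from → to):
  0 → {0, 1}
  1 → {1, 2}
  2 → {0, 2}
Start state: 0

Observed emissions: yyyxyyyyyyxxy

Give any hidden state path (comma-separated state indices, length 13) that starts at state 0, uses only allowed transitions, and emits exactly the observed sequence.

0,0,0,1,2,2,2,2,2,0,1,1,2

  0: obs=y cand={0,2} pick 0 [start]
  1: obs=y cand={0,2} pick 0 [0->0 ok]
  2: obs=y cand={0,2} pick 0 [0->0 ok]
  3: obs=x cand={1} pick 1 [0->1 ok]
  4: obs=y cand={0,2} pick 2 [1->2 ok]
  5: obs=y cand={0,2} pick 2 [2->2 ok]
  6: obs=y cand={0,2} pick 2 [2->2 ok]
  7: obs=y cand={0,2} pick 2 [2->2 ok]
  8: obs=y cand={0,2} pick 2 [2->2 ok]
  9: obs=y cand={0,2} pick 0 [2->0 ok]
  10: obs=x cand={1} pick 1 [0->1 ok]
  11: obs=x cand={1} pick 1 [1->1 ok]
  12: obs=y cand={0,2} pick 2 [1->2 ok]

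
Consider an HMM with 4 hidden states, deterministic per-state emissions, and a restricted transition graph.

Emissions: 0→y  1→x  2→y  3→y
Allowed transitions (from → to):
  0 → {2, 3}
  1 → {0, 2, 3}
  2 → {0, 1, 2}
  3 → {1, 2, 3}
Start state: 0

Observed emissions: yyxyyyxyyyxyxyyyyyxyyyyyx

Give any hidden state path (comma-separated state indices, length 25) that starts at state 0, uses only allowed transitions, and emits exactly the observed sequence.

0,2,1,0,3,2,1,0,2,2,1,3,1,2,0,3,3,3,1,3,2,0,2,2,1

  pos 0: y in {0,2,3}, choose 0; start
  pos 1: y in {0,2,3}, choose 2; 0->2 ok
  pos 2: x in {1}, choose 1; 2->1 ok
  pos 3: y in {0,2,3}, choose 0; 1->0 ok
  pos 4: y in {0,2,3}, choose 3; 0->3 ok
  pos 5: y in {0,2,3}, choose 2; 3->2 ok
  pos 6: x in {1}, choose 1; 2->1 ok
  pos 7: y in {0,2,3}, choose 0; 1->0 ok
  pos 8: y in {0,2,3}, choose 2; 0->2 ok
  pos 9: y in {0,2,3}, choose 2; 2->2 ok
  pos 10: x in {1}, choose 1; 2->1 ok
  pos 11: y in {0,2,3}, choose 3; 1->3 ok
  pos 12: x in {1}, choose 1; 3->1 ok
  pos 13: y in {0,2,3}, choose 2; 1->2 ok
  pos 14: y in {0,2,3}, choose 0; 2->0 ok
  pos 15: y in {0,2,3}, choose 3; 0->3 ok
  pos 16: y in {0,2,3}, choose 3; 3->3 ok
  pos 17: y in {0,2,3}, choose 3; 3->3 ok
  pos 18: x in {1}, choose 1; 3->1 ok
  pos 19: y in {0,2,3}, choose 3; 1->3 ok
  pos 20: y in {0,2,3}, choose 2; 3->2 ok
  pos 21: y in {0,2,3}, choose 0; 2->0 ok
  pos 22: y in {0,2,3}, choose 2; 0->2 ok
  pos 23: y in {0,2,3}, choose 2; 2->2 ok
  pos 24: x in {1}, choose 1; 2->1 ok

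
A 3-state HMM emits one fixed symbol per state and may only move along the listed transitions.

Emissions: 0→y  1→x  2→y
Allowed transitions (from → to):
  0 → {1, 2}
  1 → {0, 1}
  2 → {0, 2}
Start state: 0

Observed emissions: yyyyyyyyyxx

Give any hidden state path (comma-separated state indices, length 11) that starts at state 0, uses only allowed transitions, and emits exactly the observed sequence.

0,2,0,2,0,2,2,2,0,1,1

  [0] y  {0,2}  => 0  start
  [1] y  {0,2}  => 2  0->2 ok
  [2] y  {0,2}  => 0  2->0 ok
  [3] y  {0,2}  => 2  0->2 ok
  [4] y  {0,2}  => 0  2->0 ok
  [5] y  {0,2}  => 2  0->2 ok
  [6] y  {0,2}  => 2  2->2 ok
  [7] y  {0,2}  => 2  2->2 ok
  [8] y  {0,2}  => 0  2->0 ok
  [9] x  {1}  => 1  0->1 ok
  [10] x  {1}  => 1  1->1 ok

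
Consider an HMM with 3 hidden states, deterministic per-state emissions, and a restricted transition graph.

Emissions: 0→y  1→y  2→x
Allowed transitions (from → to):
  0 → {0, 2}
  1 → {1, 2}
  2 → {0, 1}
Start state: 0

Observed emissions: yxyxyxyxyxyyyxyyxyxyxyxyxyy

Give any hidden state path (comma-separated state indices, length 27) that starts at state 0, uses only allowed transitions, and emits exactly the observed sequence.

  0: obs=y cand={0,1} pick 0 [start]
  1: obs=x cand={2} pick 2 [0->2 ok]
  2: obs=y cand={0,1} pick 1 [2->1 ok]
  3: obs=x cand={2} pick 2 [1->2 ok]
  4: obs=y cand={0,1} pick 0 [2->0 ok]
  5: obs=x cand={2} pick 2 [0->2 ok]
  6: obs=y cand={0,1} pick 0 [2->0 ok]
  7: obs=x cand={2} pick 2 [0->2 ok]
  8: obs=y cand={0,1} pick 1 [2->1 ok]
  9: obs=x cand={2} pick 2 [1->2 ok]
  10: obs=y cand={0,1} pick 0 [2->0 ok]
  11: obs=y cand={0,1} pick 0 [0->0 ok]
  12: obs=y cand={0,1} pick 0 [0->0 ok]
  13: obs=x cand={2} pick 2 [0->2 ok]
  14: obs=y cand={0,1} pick 0 [2->0 ok]
  15: obs=y cand={0,1} pick 0 [0->0 ok]
  16: obs=x cand={2} pick 2 [0->2 ok]
  17: obs=y cand={0,1} pick 0 [2->0 ok]
  18: obs=x cand={2} pick 2 [0->2 ok]
  19: obs=y cand={0,1} pick 0 [2->0 ok]
  20: obs=x cand={2} pick 2 [0->2 ok]
  21: obs=y cand={0,1} pick 0 [2->0 ok]
  22: obs=x cand={2} pick 2 [0->2 ok]
  23: obs=y cand={0,1} pick 0 [2->0 ok]
  24: obs=x cand={2} pick 2 [0->2 ok]
  25: obs=y cand={0,1} pick 1 [2->1 ok]
  26: obs=y cand={0,1} pick 1 [1->1 ok]

0,2,1,2,0,2,0,2,1,2,0,0,0,2,0,0,2,0,2,0,2,0,2,0,2,1,1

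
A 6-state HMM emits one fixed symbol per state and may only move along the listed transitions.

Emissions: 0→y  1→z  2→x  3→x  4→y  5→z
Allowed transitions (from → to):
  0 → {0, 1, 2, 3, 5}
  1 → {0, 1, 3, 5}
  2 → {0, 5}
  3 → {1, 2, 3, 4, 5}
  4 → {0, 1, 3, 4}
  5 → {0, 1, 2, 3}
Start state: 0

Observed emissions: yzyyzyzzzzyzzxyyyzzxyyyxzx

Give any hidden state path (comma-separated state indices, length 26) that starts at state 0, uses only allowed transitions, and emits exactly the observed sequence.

0,5,0,0,5,0,1,1,1,1,0,5,1,3,4,4,4,1,5,3,4,4,0,3,5,3

  pos 0: y in {0,4}, choose 0; start
  pos 1: z in {1,5}, choose 5; 0->5 ok
  pos 2: y in {0,4}, choose 0; 5->0 ok
  pos 3: y in {0,4}, choose 0; 0->0 ok
  pos 4: z in {1,5}, choose 5; 0->5 ok
  pos 5: y in {0,4}, choose 0; 5->0 ok
  pos 6: z in {1,5}, choose 1; 0->1 ok
  pos 7: z in {1,5}, choose 1; 1->1 ok
  pos 8: z in {1,5}, choose 1; 1->1 ok
  pos 9: z in {1,5}, choose 1; 1->1 ok
  pos 10: y in {0,4}, choose 0; 1->0 ok
  pos 11: z in {1,5}, choose 5; 0->5 ok
  pos 12: z in {1,5}, choose 1; 5->1 ok
  pos 13: x in {2,3}, choose 3; 1->3 ok
  pos 14: y in {0,4}, choose 4; 3->4 ok
  pos 15: y in {0,4}, choose 4; 4->4 ok
  pos 16: y in {0,4}, choose 4; 4->4 ok
  pos 17: z in {1,5}, choose 1; 4->1 ok
  pos 18: z in {1,5}, choose 5; 1->5 ok
  pos 19: x in {2,3}, choose 3; 5->3 ok
  pos 20: y in {0,4}, choose 4; 3->4 ok
  pos 21: y in {0,4}, choose 4; 4->4 ok
  pos 22: y in {0,4}, choose 0; 4->0 ok
  pos 23: x in {2,3}, choose 3; 0->3 ok
  pos 24: z in {1,5}, choose 5; 3->5 ok
  pos 25: x in {2,3}, choose 3; 5->3 ok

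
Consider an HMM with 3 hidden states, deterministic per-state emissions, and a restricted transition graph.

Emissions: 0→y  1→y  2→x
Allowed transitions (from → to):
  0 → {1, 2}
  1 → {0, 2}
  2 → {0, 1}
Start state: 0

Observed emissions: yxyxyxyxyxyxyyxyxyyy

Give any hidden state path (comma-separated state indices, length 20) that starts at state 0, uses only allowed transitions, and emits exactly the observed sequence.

0,2,1,2,1,2,0,2,1,2,0,2,0,1,2,0,2,1,0,1

  pos 0: y in {0,1}, choose 0; start
  pos 1: x in {2}, choose 2; 0->2 ok
  pos 2: y in {0,1}, choose 1; 2->1 ok
  pos 3: x in {2}, choose 2; 1->2 ok
  pos 4: y in {0,1}, choose 1; 2->1 ok
  pos 5: x in {2}, choose 2; 1->2 ok
  pos 6: y in {0,1}, choose 0; 2->0 ok
  pos 7: x in {2}, choose 2; 0->2 ok
  pos 8: y in {0,1}, choose 1; 2->1 ok
  pos 9: x in {2}, choose 2; 1->2 ok
  pos 10: y in {0,1}, choose 0; 2->0 ok
  pos 11: x in {2}, choose 2; 0->2 ok
  pos 12: y in {0,1}, choose 0; 2->0 ok
  pos 13: y in {0,1}, choose 1; 0->1 ok
  pos 14: x in {2}, choose 2; 1->2 ok
  pos 15: y in {0,1}, choose 0; 2->0 ok
  pos 16: x in {2}, choose 2; 0->2 ok
  pos 17: y in {0,1}, choose 1; 2->1 ok
  pos 18: y in {0,1}, choose 0; 1->0 ok
  pos 19: y in {0,1}, choose 1; 0->1 ok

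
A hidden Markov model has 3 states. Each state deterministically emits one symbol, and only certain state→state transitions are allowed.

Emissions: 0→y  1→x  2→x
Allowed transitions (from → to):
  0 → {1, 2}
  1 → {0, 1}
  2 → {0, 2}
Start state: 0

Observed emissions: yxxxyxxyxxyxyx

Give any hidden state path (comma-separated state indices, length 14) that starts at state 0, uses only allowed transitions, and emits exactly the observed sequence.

0,1,1,1,0,1,1,0,2,2,0,1,0,1

  pos 0: y in {0}, choose 0; start
  pos 1: x in {1,2}, choose 1; 0->1 ok
  pos 2: x in {1,2}, choose 1; 1->1 ok
  pos 3: x in {1,2}, choose 1; 1->1 ok
  pos 4: y in {0}, choose 0; 1->0 ok
  pos 5: x in {1,2}, choose 1; 0->1 ok
  pos 6: x in {1,2}, choose 1; 1->1 ok
  pos 7: y in {0}, choose 0; 1->0 ok
  pos 8: x in {1,2}, choose 2; 0->2 ok
  pos 9: x in {1,2}, choose 2; 2->2 ok
  pos 10: y in {0}, choose 0; 2->0 ok
  pos 11: x in {1,2}, choose 1; 0->1 ok
  pos 12: y in {0}, choose 0; 1->0 ok
  pos 13: x in {1,2}, choose 1; 0->1 ok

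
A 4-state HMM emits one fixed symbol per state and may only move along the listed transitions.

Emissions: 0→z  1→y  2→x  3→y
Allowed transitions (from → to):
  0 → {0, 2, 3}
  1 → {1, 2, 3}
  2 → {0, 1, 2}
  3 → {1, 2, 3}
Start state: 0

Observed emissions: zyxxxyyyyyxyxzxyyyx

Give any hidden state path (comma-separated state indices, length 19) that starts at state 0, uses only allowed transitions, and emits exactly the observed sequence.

  [0] z  {0}  => 0  start
  [1] y  {1,3}  => 3  0->3 ok
  [2] x  {2}  => 2  3->2 ok
  [3] x  {2}  => 2  2->2 ok
  [4] x  {2}  => 2  2->2 ok
  [5] y  {1,3}  => 1  2->1 ok
  [6] y  {1,3}  => 1  1->1 ok
  [7] y  {1,3}  => 1  1->1 ok
  [8] y  {1,3}  => 3  1->3 ok
  [9] y  {1,3}  => 3  3->3 ok
  [10] x  {2}  => 2  3->2 ok
  [11] y  {1,3}  => 1  2->1 ok
  [12] x  {2}  => 2  1->2 ok
  [13] z  {0}  => 0  2->0 ok
  [14] x  {2}  => 2  0->2 ok
  [15] y  {1,3}  => 1  2->1 ok
  [16] y  {1,3}  => 1  1->1 ok
  [17] y  {1,3}  => 1  1->1 ok
  [18] x  {2}  => 2  1->2 ok

0,3,2,2,2,1,1,1,3,3,2,1,2,0,2,1,1,1,2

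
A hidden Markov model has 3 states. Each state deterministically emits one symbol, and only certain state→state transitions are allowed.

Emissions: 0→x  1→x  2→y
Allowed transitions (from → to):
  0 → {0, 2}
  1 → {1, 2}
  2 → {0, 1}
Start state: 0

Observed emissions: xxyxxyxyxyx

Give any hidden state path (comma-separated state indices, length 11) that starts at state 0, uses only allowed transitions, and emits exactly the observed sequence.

0,0,2,1,1,2,0,2,1,2,0

  [0] x  {0,1}  => 0  start
  [1] x  {0,1}  => 0  0->0 ok
  [2] y  {2}  => 2  0->2 ok
  [3] x  {0,1}  => 1  2->1 ok
  [4] x  {0,1}  => 1  1->1 ok
  [5] y  {2}  => 2  1->2 ok
  [6] x  {0,1}  => 0  2->0 ok
  [7] y  {2}  => 2  0->2 ok
  [8] x  {0,1}  => 1  2->1 ok
  [9] y  {2}  => 2  1->2 ok
  [10] x  {0,1}  => 0  2->0 ok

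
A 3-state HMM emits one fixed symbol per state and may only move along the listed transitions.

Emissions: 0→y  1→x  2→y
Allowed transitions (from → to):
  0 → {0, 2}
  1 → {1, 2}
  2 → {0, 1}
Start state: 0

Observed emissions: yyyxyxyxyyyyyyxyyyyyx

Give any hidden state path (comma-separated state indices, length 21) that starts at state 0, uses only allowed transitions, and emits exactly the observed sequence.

0,0,2,1,2,1,2,1,2,0,0,0,0,2,1,2,0,0,0,2,1

  [0] y  {0,2}  => 0  start
  [1] y  {0,2}  => 0  0->0 ok
  [2] y  {0,2}  => 2  0->2 ok
  [3] x  {1}  => 1  2->1 ok
  [4] y  {0,2}  => 2  1->2 ok
  [5] x  {1}  => 1  2->1 ok
  [6] y  {0,2}  => 2  1->2 ok
  [7] x  {1}  => 1  2->1 ok
  [8] y  {0,2}  => 2  1->2 ok
  [9] y  {0,2}  => 0  2->0 ok
  [10] y  {0,2}  => 0  0->0 ok
  [11] y  {0,2}  => 0  0->0 ok
  [12] y  {0,2}  => 0  0->0 ok
  [13] y  {0,2}  => 2  0->2 ok
  [14] x  {1}  => 1  2->1 ok
  [15] y  {0,2}  => 2  1->2 ok
  [16] y  {0,2}  => 0  2->0 ok
  [17] y  {0,2}  => 0  0->0 ok
  [18] y  {0,2}  => 0  0->0 ok
  [19] y  {0,2}  => 2  0->2 ok
  [20] x  {1}  => 1  2->1 ok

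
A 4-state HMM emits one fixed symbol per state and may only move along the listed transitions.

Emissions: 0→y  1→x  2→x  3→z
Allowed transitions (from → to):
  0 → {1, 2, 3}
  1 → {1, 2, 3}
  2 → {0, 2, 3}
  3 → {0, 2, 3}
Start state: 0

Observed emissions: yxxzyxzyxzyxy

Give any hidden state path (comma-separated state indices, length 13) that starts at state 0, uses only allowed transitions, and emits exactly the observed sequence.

0,1,2,3,0,2,3,0,2,3,0,2,0

  [0] y  {0}  => 0  start
  [1] x  {1,2}  => 1  0->1 ok
  [2] x  {1,2}  => 2  1->2 ok
  [3] z  {3}  => 3  2->3 ok
  [4] y  {0}  => 0  3->0 ok
  [5] x  {1,2}  => 2  0->2 ok
  [6] z  {3}  => 3  2->3 ok
  [7] y  {0}  => 0  3->0 ok
  [8] x  {1,2}  => 2  0->2 ok
  [9] z  {3}  => 3  2->3 ok
  [10] y  {0}  => 0  3->0 ok
  [11] x  {1,2}  => 2  0->2 ok
  [12] y  {0}  => 0  2->0 ok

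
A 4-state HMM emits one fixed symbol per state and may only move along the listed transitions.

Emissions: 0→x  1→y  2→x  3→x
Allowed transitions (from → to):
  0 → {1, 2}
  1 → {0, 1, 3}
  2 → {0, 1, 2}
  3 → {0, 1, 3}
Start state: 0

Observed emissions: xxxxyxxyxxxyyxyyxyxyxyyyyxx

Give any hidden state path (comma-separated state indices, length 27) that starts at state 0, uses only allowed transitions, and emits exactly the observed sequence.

0,2,2,0,1,3,3,1,0,2,2,1,1,0,1,1,0,1,0,1,0,1,1,1,1,3,3

  [0] x  {0,2,3}  => 0  start
  [1] x  {0,2,3}  => 2  0->2 ok
  [2] x  {0,2,3}  => 2  2->2 ok
  [3] x  {0,2,3}  => 0  2->0 ok
  [4] y  {1}  => 1  0->1 ok
  [5] x  {0,2,3}  => 3  1->3 ok
  [6] x  {0,2,3}  => 3  3->3 ok
  [7] y  {1}  => 1  3->1 ok
  [8] x  {0,2,3}  => 0  1->0 ok
  [9] x  {0,2,3}  => 2  0->2 ok
  [10] x  {0,2,3}  => 2  2->2 ok
  [11] y  {1}  => 1  2->1 ok
  [12] y  {1}  => 1  1->1 ok
  [13] x  {0,2,3}  => 0  1->0 ok
  [14] y  {1}  => 1  0->1 ok
  [15] y  {1}  => 1  1->1 ok
  [16] x  {0,2,3}  => 0  1->0 ok
  [17] y  {1}  => 1  0->1 ok
  [18] x  {0,2,3}  => 0  1->0 ok
  [19] y  {1}  => 1  0->1 ok
  [20] x  {0,2,3}  => 0  1->0 ok
  [21] y  {1}  => 1  0->1 ok
  [22] y  {1}  => 1  1->1 ok
  [23] y  {1}  => 1  1->1 ok
  [24] y  {1}  => 1  1->1 ok
  [25] x  {0,2,3}  => 3  1->3 ok
  [26] x  {0,2,3}  => 3  3->3 ok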